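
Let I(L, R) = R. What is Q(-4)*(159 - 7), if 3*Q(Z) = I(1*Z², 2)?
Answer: 304/3 ≈ 101.33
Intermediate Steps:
Q(Z) = ⅔ (Q(Z) = (⅓)*2 = ⅔)
Q(-4)*(159 - 7) = 2*(159 - 7)/3 = (⅔)*152 = 304/3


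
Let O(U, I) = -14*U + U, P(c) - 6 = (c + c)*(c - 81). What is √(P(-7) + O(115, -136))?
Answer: I*√257 ≈ 16.031*I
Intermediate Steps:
P(c) = 6 + 2*c*(-81 + c) (P(c) = 6 + (c + c)*(c - 81) = 6 + (2*c)*(-81 + c) = 6 + 2*c*(-81 + c))
O(U, I) = -13*U
√(P(-7) + O(115, -136)) = √((6 - 162*(-7) + 2*(-7)²) - 13*115) = √((6 + 1134 + 2*49) - 1495) = √((6 + 1134 + 98) - 1495) = √(1238 - 1495) = √(-257) = I*√257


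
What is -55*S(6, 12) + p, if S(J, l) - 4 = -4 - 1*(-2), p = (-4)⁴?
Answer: 146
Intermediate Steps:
p = 256
S(J, l) = 2 (S(J, l) = 4 + (-4 - 1*(-2)) = 4 + (-4 + 2) = 4 - 2 = 2)
-55*S(6, 12) + p = -55*2 + 256 = -110 + 256 = 146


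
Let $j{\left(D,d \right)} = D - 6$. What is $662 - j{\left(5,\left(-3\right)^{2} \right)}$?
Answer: $663$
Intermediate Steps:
$j{\left(D,d \right)} = -6 + D$
$662 - j{\left(5,\left(-3\right)^{2} \right)} = 662 - \left(-6 + 5\right) = 662 - -1 = 662 + 1 = 663$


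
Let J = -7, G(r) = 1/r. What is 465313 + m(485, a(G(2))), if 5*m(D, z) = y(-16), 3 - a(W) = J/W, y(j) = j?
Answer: 2326549/5 ≈ 4.6531e+5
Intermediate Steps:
a(W) = 3 + 7/W (a(W) = 3 - (-7)/W = 3 + 7/W)
m(D, z) = -16/5 (m(D, z) = (1/5)*(-16) = -16/5)
465313 + m(485, a(G(2))) = 465313 - 16/5 = 2326549/5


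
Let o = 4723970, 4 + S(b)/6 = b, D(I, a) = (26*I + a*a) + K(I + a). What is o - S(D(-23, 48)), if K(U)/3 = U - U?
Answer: 4713758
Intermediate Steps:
K(U) = 0 (K(U) = 3*(U - U) = 3*0 = 0)
D(I, a) = a² + 26*I (D(I, a) = (26*I + a*a) + 0 = (26*I + a²) + 0 = (a² + 26*I) + 0 = a² + 26*I)
S(b) = -24 + 6*b
o - S(D(-23, 48)) = 4723970 - (-24 + 6*(48² + 26*(-23))) = 4723970 - (-24 + 6*(2304 - 598)) = 4723970 - (-24 + 6*1706) = 4723970 - (-24 + 10236) = 4723970 - 1*10212 = 4723970 - 10212 = 4713758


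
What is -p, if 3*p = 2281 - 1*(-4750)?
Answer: -7031/3 ≈ -2343.7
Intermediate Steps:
p = 7031/3 (p = (2281 - 1*(-4750))/3 = (2281 + 4750)/3 = (⅓)*7031 = 7031/3 ≈ 2343.7)
-p = -1*7031/3 = -7031/3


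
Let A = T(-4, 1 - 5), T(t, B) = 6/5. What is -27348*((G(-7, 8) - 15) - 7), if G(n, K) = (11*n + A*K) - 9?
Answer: 13455216/5 ≈ 2.6910e+6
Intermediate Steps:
T(t, B) = 6/5 (T(t, B) = 6*(⅕) = 6/5)
A = 6/5 ≈ 1.2000
G(n, K) = -9 + 11*n + 6*K/5 (G(n, K) = (11*n + 6*K/5) - 9 = -9 + 11*n + 6*K/5)
-27348*((G(-7, 8) - 15) - 7) = -27348*(((-9 + 11*(-7) + (6/5)*8) - 15) - 7) = -27348*(((-9 - 77 + 48/5) - 15) - 7) = -27348*((-382/5 - 15) - 7) = -27348*(-457/5 - 7) = -27348*(-492/5) = 13455216/5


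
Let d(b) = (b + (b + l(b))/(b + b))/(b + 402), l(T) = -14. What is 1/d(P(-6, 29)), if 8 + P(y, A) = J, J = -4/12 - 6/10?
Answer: -49379/961 ≈ -51.383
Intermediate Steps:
J = -14/15 (J = -4*1/12 - 6*1/10 = -1/3 - 3/5 = -14/15 ≈ -0.93333)
P(y, A) = -134/15 (P(y, A) = -8 - 14/15 = -134/15)
d(b) = (b + (-14 + b)/(2*b))/(402 + b) (d(b) = (b + (b - 14)/(b + b))/(b + 402) = (b + (-14 + b)/((2*b)))/(402 + b) = (b + (-14 + b)*(1/(2*b)))/(402 + b) = (b + (-14 + b)/(2*b))/(402 + b))
1/d(P(-6, 29)) = 1/((-7 + (-134/15)**2 + (1/2)*(-134/15))/((-134/15)*(402 - 134/15))) = 1/(-15*(-7 + 17956/225 - 67/15)/(134*5896/15)) = 1/(-15/134*15/5896*15376/225) = 1/(-961/49379) = -49379/961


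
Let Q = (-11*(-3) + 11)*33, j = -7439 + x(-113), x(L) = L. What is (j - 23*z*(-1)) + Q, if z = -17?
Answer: -6491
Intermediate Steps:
j = -7552 (j = -7439 - 113 = -7552)
Q = 1452 (Q = (33 + 11)*33 = 44*33 = 1452)
(j - 23*z*(-1)) + Q = (-7552 - 23*(-17)*(-1)) + 1452 = (-7552 + 391*(-1)) + 1452 = (-7552 - 391) + 1452 = -7943 + 1452 = -6491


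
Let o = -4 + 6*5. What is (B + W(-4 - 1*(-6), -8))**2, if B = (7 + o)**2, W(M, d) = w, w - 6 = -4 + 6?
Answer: 1203409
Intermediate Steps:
w = 8 (w = 6 + (-4 + 6) = 6 + 2 = 8)
W(M, d) = 8
o = 26 (o = -4 + 30 = 26)
B = 1089 (B = (7 + 26)**2 = 33**2 = 1089)
(B + W(-4 - 1*(-6), -8))**2 = (1089 + 8)**2 = 1097**2 = 1203409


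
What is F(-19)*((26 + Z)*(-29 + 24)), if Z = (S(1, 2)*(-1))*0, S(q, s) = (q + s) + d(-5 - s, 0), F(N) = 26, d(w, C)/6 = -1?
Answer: -3380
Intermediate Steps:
d(w, C) = -6 (d(w, C) = 6*(-1) = -6)
S(q, s) = -6 + q + s (S(q, s) = (q + s) - 6 = -6 + q + s)
Z = 0 (Z = ((-6 + 1 + 2)*(-1))*0 = -3*(-1)*0 = 3*0 = 0)
F(-19)*((26 + Z)*(-29 + 24)) = 26*((26 + 0)*(-29 + 24)) = 26*(26*(-5)) = 26*(-130) = -3380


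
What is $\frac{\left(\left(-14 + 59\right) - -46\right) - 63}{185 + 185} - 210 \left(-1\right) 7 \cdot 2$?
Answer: $\frac{543914}{185} \approx 2940.1$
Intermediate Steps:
$\frac{\left(\left(-14 + 59\right) - -46\right) - 63}{185 + 185} - 210 \left(-1\right) 7 \cdot 2 = \frac{\left(45 + 46\right) - 63}{370} - 210 \left(\left(-7\right) 2\right) = \left(91 - 63\right) \frac{1}{370} - -2940 = 28 \cdot \frac{1}{370} + 2940 = \frac{14}{185} + 2940 = \frac{543914}{185}$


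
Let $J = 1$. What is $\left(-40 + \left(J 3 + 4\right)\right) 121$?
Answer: $-3993$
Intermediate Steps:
$\left(-40 + \left(J 3 + 4\right)\right) 121 = \left(-40 + \left(1 \cdot 3 + 4\right)\right) 121 = \left(-40 + \left(3 + 4\right)\right) 121 = \left(-40 + 7\right) 121 = \left(-33\right) 121 = -3993$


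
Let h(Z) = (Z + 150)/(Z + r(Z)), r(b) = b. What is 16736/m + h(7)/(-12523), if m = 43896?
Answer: 365912165/961991814 ≈ 0.38037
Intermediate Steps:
h(Z) = (150 + Z)/(2*Z) (h(Z) = (Z + 150)/(Z + Z) = (150 + Z)/((2*Z)) = (150 + Z)*(1/(2*Z)) = (150 + Z)/(2*Z))
16736/m + h(7)/(-12523) = 16736/43896 + ((½)*(150 + 7)/7)/(-12523) = 16736*(1/43896) + ((½)*(⅐)*157)*(-1/12523) = 2092/5487 + (157/14)*(-1/12523) = 2092/5487 - 157/175322 = 365912165/961991814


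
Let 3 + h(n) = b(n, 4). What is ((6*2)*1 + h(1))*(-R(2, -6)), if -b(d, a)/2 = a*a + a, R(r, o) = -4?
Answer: -124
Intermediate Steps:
b(d, a) = -2*a - 2*a² (b(d, a) = -2*(a*a + a) = -2*(a² + a) = -2*(a + a²) = -2*a - 2*a²)
h(n) = -43 (h(n) = -3 - 2*4*(1 + 4) = -3 - 2*4*5 = -3 - 40 = -43)
((6*2)*1 + h(1))*(-R(2, -6)) = ((6*2)*1 - 43)*(-1*(-4)) = (12*1 - 43)*4 = (12 - 43)*4 = -31*4 = -124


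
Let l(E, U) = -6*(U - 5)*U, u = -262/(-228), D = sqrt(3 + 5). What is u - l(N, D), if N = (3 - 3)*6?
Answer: 5603/114 - 60*sqrt(2) ≈ -35.704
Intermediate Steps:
D = 2*sqrt(2) (D = sqrt(8) = 2*sqrt(2) ≈ 2.8284)
u = 131/114 (u = -262*(-1/228) = 131/114 ≈ 1.1491)
N = 0 (N = 0*6 = 0)
l(E, U) = -6*U*(-5 + U) (l(E, U) = -6*(-5 + U)*U = -6*U*(-5 + U))
u - l(N, D) = 131/114 - 6*2*sqrt(2)*(5 - 2*sqrt(2)) = 131/114 - 12*sqrt(2)*(5 - 2*sqrt(2))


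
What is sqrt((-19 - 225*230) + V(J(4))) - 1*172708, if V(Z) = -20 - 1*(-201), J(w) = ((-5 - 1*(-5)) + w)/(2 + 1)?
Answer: -172708 + 6*I*sqrt(1433) ≈ -1.7271e+5 + 227.13*I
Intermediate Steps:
J(w) = w/3 (J(w) = ((-5 + 5) + w)/3 = (0 + w)*(1/3) = w*(1/3) = w/3)
V(Z) = 181 (V(Z) = -20 + 201 = 181)
sqrt((-19 - 225*230) + V(J(4))) - 1*172708 = sqrt((-19 - 225*230) + 181) - 1*172708 = sqrt((-19 - 51750) + 181) - 172708 = sqrt(-51769 + 181) - 172708 = sqrt(-51588) - 172708 = 6*I*sqrt(1433) - 172708 = -172708 + 6*I*sqrt(1433)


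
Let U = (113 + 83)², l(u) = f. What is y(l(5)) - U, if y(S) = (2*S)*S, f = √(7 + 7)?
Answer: -38388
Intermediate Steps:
f = √14 ≈ 3.7417
l(u) = √14
y(S) = 2*S²
U = 38416 (U = 196² = 38416)
y(l(5)) - U = 2*(√14)² - 1*38416 = 2*14 - 38416 = 28 - 38416 = -38388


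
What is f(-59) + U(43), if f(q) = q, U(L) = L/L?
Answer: -58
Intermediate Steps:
U(L) = 1
f(-59) + U(43) = -59 + 1 = -58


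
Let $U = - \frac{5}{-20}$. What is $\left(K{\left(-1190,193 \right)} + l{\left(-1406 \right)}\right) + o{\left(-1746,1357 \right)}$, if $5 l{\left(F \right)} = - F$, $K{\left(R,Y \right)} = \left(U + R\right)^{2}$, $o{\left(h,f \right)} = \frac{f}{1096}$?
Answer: $\frac{15517031007}{10960} \approx 1.4158 \cdot 10^{6}$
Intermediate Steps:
$o{\left(h,f \right)} = \frac{f}{1096}$ ($o{\left(h,f \right)} = f \frac{1}{1096} = \frac{f}{1096}$)
$U = \frac{1}{4}$ ($U = \left(-5\right) \left(- \frac{1}{20}\right) = \frac{1}{4} \approx 0.25$)
$K{\left(R,Y \right)} = \left(\frac{1}{4} + R\right)^{2}$
$l{\left(F \right)} = - \frac{F}{5}$ ($l{\left(F \right)} = \frac{\left(-1\right) F}{5} = - \frac{F}{5}$)
$\left(K{\left(-1190,193 \right)} + l{\left(-1406 \right)}\right) + o{\left(-1746,1357 \right)} = \left(\frac{\left(1 + 4 \left(-1190\right)\right)^{2}}{16} - - \frac{1406}{5}\right) + \frac{1}{1096} \cdot 1357 = \left(\frac{\left(1 - 4760\right)^{2}}{16} + \frac{1406}{5}\right) + \frac{1357}{1096} = \left(\frac{\left(-4759\right)^{2}}{16} + \frac{1406}{5}\right) + \frac{1357}{1096} = \left(\frac{1}{16} \cdot 22648081 + \frac{1406}{5}\right) + \frac{1357}{1096} = \left(\frac{22648081}{16} + \frac{1406}{5}\right) + \frac{1357}{1096} = \frac{113262901}{80} + \frac{1357}{1096} = \frac{15517031007}{10960}$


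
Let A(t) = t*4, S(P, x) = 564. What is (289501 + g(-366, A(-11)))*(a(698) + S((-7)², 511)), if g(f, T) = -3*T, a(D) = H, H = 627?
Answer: 344952903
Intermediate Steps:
a(D) = 627
A(t) = 4*t
(289501 + g(-366, A(-11)))*(a(698) + S((-7)², 511)) = (289501 - 12*(-11))*(627 + 564) = (289501 - 3*(-44))*1191 = (289501 + 132)*1191 = 289633*1191 = 344952903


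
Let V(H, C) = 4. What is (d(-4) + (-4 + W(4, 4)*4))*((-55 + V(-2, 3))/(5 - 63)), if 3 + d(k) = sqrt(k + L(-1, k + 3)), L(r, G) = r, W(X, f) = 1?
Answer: -153/58 + 51*I*sqrt(5)/58 ≈ -2.6379 + 1.9662*I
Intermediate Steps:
d(k) = -3 + sqrt(-1 + k) (d(k) = -3 + sqrt(k - 1) = -3 + sqrt(-1 + k))
(d(-4) + (-4 + W(4, 4)*4))*((-55 + V(-2, 3))/(5 - 63)) = ((-3 + sqrt(-1 - 4)) + (-4 + 1*4))*((-55 + 4)/(5 - 63)) = ((-3 + sqrt(-5)) + (-4 + 4))*(-51/(-58)) = ((-3 + I*sqrt(5)) + 0)*(-51*(-1/58)) = (-3 + I*sqrt(5))*(51/58) = -153/58 + 51*I*sqrt(5)/58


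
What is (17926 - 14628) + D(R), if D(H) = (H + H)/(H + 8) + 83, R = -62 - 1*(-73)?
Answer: 64261/19 ≈ 3382.2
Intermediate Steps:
R = 11 (R = -62 + 73 = 11)
D(H) = 83 + 2*H/(8 + H) (D(H) = (2*H)/(8 + H) + 83 = 2*H/(8 + H) + 83 = 83 + 2*H/(8 + H))
(17926 - 14628) + D(R) = (17926 - 14628) + (664 + 85*11)/(8 + 11) = 3298 + (664 + 935)/19 = 3298 + (1/19)*1599 = 3298 + 1599/19 = 64261/19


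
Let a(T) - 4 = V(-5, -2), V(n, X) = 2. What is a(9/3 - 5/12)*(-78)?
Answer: -468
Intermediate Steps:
a(T) = 6 (a(T) = 4 + 2 = 6)
a(9/3 - 5/12)*(-78) = 6*(-78) = -468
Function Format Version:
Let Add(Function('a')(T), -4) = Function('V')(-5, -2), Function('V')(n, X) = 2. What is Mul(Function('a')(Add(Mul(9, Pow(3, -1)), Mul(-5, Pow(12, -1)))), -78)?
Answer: -468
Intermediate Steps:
Function('a')(T) = 6 (Function('a')(T) = Add(4, 2) = 6)
Mul(Function('a')(Add(Mul(9, Pow(3, -1)), Mul(-5, Pow(12, -1)))), -78) = Mul(6, -78) = -468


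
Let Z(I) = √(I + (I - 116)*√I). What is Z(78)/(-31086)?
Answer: -√(78 - 38*√78)/31086 ≈ -0.00051631*I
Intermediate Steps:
Z(I) = √(I + √I*(-116 + I)) (Z(I) = √(I + (-116 + I)*√I) = √(I + √I*(-116 + I)))
Z(78)/(-31086) = √(78 + 78^(3/2) - 116*√78)/(-31086) = √(78 + 78*√78 - 116*√78)*(-1/31086) = √(78 - 38*√78)*(-1/31086) = -√(78 - 38*√78)/31086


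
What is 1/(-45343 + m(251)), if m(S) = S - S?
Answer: -1/45343 ≈ -2.2054e-5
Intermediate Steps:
m(S) = 0
1/(-45343 + m(251)) = 1/(-45343 + 0) = 1/(-45343) = -1/45343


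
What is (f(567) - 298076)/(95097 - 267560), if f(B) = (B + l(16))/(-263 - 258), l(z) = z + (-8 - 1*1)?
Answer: 155298170/89853223 ≈ 1.7284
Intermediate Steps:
l(z) = -9 + z (l(z) = z + (-8 - 1) = z - 9 = -9 + z)
f(B) = -7/521 - B/521 (f(B) = (B + (-9 + 16))/(-263 - 258) = (B + 7)/(-521) = (7 + B)*(-1/521) = -7/521 - B/521)
(f(567) - 298076)/(95097 - 267560) = ((-7/521 - 1/521*567) - 298076)/(95097 - 267560) = ((-7/521 - 567/521) - 298076)/(-172463) = (-574/521 - 298076)*(-1/172463) = -155298170/521*(-1/172463) = 155298170/89853223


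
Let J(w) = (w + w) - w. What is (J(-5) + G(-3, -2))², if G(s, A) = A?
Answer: 49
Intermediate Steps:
J(w) = w (J(w) = 2*w - w = w)
(J(-5) + G(-3, -2))² = (-5 - 2)² = (-7)² = 49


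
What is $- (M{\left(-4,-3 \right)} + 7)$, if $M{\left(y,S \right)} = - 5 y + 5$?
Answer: $-32$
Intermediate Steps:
$M{\left(y,S \right)} = 5 - 5 y$
$- (M{\left(-4,-3 \right)} + 7) = - (\left(5 - -20\right) + 7) = - (\left(5 + 20\right) + 7) = - (25 + 7) = \left(-1\right) 32 = -32$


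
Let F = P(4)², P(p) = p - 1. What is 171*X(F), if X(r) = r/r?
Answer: 171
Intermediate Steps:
P(p) = -1 + p
F = 9 (F = (-1 + 4)² = 3² = 9)
X(r) = 1
171*X(F) = 171*1 = 171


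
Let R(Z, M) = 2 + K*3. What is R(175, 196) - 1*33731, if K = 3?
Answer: -33720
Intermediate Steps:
R(Z, M) = 11 (R(Z, M) = 2 + 3*3 = 2 + 9 = 11)
R(175, 196) - 1*33731 = 11 - 1*33731 = 11 - 33731 = -33720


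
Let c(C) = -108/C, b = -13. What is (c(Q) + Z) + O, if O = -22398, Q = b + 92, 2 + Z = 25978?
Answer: 282554/79 ≈ 3576.6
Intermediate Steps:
Z = 25976 (Z = -2 + 25978 = 25976)
Q = 79 (Q = -13 + 92 = 79)
(c(Q) + Z) + O = (-108/79 + 25976) - 22398 = 2051996/79 - 22398 = 282554/79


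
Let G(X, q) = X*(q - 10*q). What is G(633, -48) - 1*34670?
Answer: 238786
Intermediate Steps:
G(X, q) = -9*X*q (G(X, q) = X*(-9*q) = -9*X*q)
G(633, -48) - 1*34670 = -9*633*(-48) - 1*34670 = 273456 - 34670 = 238786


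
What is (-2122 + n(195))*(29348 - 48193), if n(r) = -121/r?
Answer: 1560030559/39 ≈ 4.0001e+7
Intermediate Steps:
(-2122 + n(195))*(29348 - 48193) = (-2122 - 121/195)*(29348 - 48193) = (-2122 - 121*1/195)*(-18845) = (-2122 - 121/195)*(-18845) = -413911/195*(-18845) = 1560030559/39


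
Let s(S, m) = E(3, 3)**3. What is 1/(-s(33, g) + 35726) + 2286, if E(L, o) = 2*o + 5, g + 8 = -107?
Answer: 78626971/34395 ≈ 2286.0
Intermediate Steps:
g = -115 (g = -8 - 107 = -115)
E(L, o) = 5 + 2*o
s(S, m) = 1331 (s(S, m) = (5 + 2*3)**3 = (5 + 6)**3 = 11**3 = 1331)
1/(-s(33, g) + 35726) + 2286 = 1/(-1*1331 + 35726) + 2286 = 1/(-1331 + 35726) + 2286 = 1/34395 + 2286 = 78626971/34395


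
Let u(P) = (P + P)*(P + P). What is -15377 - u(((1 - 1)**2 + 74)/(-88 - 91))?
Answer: -492716361/32041 ≈ -15378.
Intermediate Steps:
u(P) = 4*P**2 (u(P) = (2*P)*(2*P) = 4*P**2)
-15377 - u(((1 - 1)**2 + 74)/(-88 - 91)) = -15377 - 4*(((1 - 1)**2 + 74)/(-88 - 91))**2 = -15377 - 4*((0**2 + 74)/(-179))**2 = -15377 - 4*((0 + 74)*(-1/179))**2 = -15377 - 4*(74*(-1/179))**2 = -15377 - 4*(-74/179)**2 = -15377 - 4*5476/32041 = -15377 - 1*21904/32041 = -15377 - 21904/32041 = -492716361/32041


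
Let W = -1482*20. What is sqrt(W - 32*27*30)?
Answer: 2*I*sqrt(13890) ≈ 235.71*I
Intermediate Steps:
W = -29640
sqrt(W - 32*27*30) = sqrt(-29640 - 32*27*30) = sqrt(-29640 - 864*30) = sqrt(-29640 - 25920) = sqrt(-55560) = 2*I*sqrt(13890)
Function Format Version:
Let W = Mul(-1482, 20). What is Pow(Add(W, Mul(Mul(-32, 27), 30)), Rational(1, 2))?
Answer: Mul(2, I, Pow(13890, Rational(1, 2))) ≈ Mul(235.71, I)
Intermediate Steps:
W = -29640
Pow(Add(W, Mul(Mul(-32, 27), 30)), Rational(1, 2)) = Pow(Add(-29640, Mul(Mul(-32, 27), 30)), Rational(1, 2)) = Pow(Add(-29640, Mul(-864, 30)), Rational(1, 2)) = Pow(Add(-29640, -25920), Rational(1, 2)) = Pow(-55560, Rational(1, 2)) = Mul(2, I, Pow(13890, Rational(1, 2)))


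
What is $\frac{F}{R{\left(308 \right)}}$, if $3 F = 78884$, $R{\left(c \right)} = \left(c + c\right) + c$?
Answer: $\frac{19721}{693} \approx 28.457$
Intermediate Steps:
$R{\left(c \right)} = 3 c$ ($R{\left(c \right)} = 2 c + c = 3 c$)
$F = \frac{78884}{3}$ ($F = \frac{1}{3} \cdot 78884 = \frac{78884}{3} \approx 26295.0$)
$\frac{F}{R{\left(308 \right)}} = \frac{78884}{3 \cdot 3 \cdot 308} = \frac{78884}{3 \cdot 924} = \frac{78884}{3} \cdot \frac{1}{924} = \frac{19721}{693}$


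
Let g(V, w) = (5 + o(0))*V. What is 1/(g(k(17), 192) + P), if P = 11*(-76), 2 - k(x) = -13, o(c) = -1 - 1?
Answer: -1/791 ≈ -0.0012642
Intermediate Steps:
o(c) = -2
k(x) = 15 (k(x) = 2 - 1*(-13) = 2 + 13 = 15)
P = -836
g(V, w) = 3*V (g(V, w) = (5 - 2)*V = 3*V)
1/(g(k(17), 192) + P) = 1/(3*15 - 836) = 1/(45 - 836) = 1/(-791) = -1/791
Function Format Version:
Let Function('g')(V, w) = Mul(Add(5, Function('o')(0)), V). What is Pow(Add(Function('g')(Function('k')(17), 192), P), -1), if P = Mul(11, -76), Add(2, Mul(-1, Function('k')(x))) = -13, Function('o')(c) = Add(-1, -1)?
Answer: Rational(-1, 791) ≈ -0.0012642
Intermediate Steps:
Function('o')(c) = -2
Function('k')(x) = 15 (Function('k')(x) = Add(2, Mul(-1, -13)) = Add(2, 13) = 15)
P = -836
Function('g')(V, w) = Mul(3, V) (Function('g')(V, w) = Mul(Add(5, -2), V) = Mul(3, V))
Pow(Add(Function('g')(Function('k')(17), 192), P), -1) = Pow(Add(Mul(3, 15), -836), -1) = Pow(Add(45, -836), -1) = Pow(-791, -1) = Rational(-1, 791)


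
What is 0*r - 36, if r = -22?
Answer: -36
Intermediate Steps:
0*r - 36 = 0*(-22) - 36 = 0 - 36 = -36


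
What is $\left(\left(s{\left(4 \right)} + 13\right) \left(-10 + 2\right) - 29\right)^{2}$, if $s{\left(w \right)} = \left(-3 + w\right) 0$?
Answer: $17689$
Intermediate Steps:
$s{\left(w \right)} = 0$
$\left(\left(s{\left(4 \right)} + 13\right) \left(-10 + 2\right) - 29\right)^{2} = \left(\left(0 + 13\right) \left(-10 + 2\right) - 29\right)^{2} = \left(13 \left(-8\right) - 29\right)^{2} = \left(-104 - 29\right)^{2} = \left(-133\right)^{2} = 17689$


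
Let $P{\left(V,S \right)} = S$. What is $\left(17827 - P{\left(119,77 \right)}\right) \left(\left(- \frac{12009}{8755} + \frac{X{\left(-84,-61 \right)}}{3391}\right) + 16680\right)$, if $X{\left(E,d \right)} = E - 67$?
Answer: $\frac{1757808112809800}{5937641} \approx 2.9605 \cdot 10^{8}$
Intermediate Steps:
$X{\left(E,d \right)} = -67 + E$ ($X{\left(E,d \right)} = E - 67 = -67 + E$)
$\left(17827 - P{\left(119,77 \right)}\right) \left(\left(- \frac{12009}{8755} + \frac{X{\left(-84,-61 \right)}}{3391}\right) + 16680\right) = \left(17827 - 77\right) \left(\left(- \frac{12009}{8755} + \frac{-67 - 84}{3391}\right) + 16680\right) = \left(17827 - 77\right) \left(\left(\left(-12009\right) \frac{1}{8755} - \frac{151}{3391}\right) + 16680\right) = 17750 \left(\left(- \frac{12009}{8755} - \frac{151}{3391}\right) + 16680\right) = 17750 \left(- \frac{42044524}{29688205} + 16680\right) = 17750 \cdot \frac{495157214876}{29688205} = \frac{1757808112809800}{5937641}$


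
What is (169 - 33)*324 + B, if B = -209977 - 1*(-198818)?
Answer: 32905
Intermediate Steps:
B = -11159 (B = -209977 + 198818 = -11159)
(169 - 33)*324 + B = (169 - 33)*324 - 11159 = 136*324 - 11159 = 44064 - 11159 = 32905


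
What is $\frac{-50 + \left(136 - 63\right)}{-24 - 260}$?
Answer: $- \frac{23}{284} \approx -0.080986$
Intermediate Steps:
$\frac{-50 + \left(136 - 63\right)}{-24 - 260} = \frac{-50 + 73}{-284} = 23 \left(- \frac{1}{284}\right) = - \frac{23}{284}$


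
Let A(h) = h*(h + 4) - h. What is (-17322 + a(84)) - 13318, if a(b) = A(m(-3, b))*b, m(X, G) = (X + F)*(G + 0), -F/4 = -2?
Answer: 14892800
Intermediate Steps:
F = 8 (F = -4*(-2) = 8)
m(X, G) = G*(8 + X) (m(X, G) = (X + 8)*(G + 0) = (8 + X)*G = G*(8 + X))
A(h) = -h + h*(4 + h) (A(h) = h*(4 + h) - h = -h + h*(4 + h))
a(b) = 5*b**2*(3 + 5*b) (a(b) = ((b*(8 - 3))*(3 + b*(8 - 3)))*b = ((b*5)*(3 + b*5))*b = ((5*b)*(3 + 5*b))*b = (5*b*(3 + 5*b))*b = 5*b**2*(3 + 5*b))
(-17322 + a(84)) - 13318 = (-17322 + 84**2*(15 + 25*84)) - 13318 = (-17322 + 7056*(15 + 2100)) - 13318 = (-17322 + 7056*2115) - 13318 = (-17322 + 14923440) - 13318 = 14906118 - 13318 = 14892800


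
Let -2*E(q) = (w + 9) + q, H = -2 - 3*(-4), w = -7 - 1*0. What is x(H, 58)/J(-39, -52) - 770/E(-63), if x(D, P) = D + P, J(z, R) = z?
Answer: -64208/2379 ≈ -26.990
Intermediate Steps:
w = -7 (w = -7 + 0 = -7)
H = 10 (H = -2 + 12 = 10)
E(q) = -1 - q/2 (E(q) = -((-7 + 9) + q)/2 = -(2 + q)/2 = -1 - q/2)
x(H, 58)/J(-39, -52) - 770/E(-63) = (10 + 58)/(-39) - 770/(-1 - ½*(-63)) = 68*(-1/39) - 770/(-1 + 63/2) = -68/39 - 770/61/2 = -68/39 - 770*2/61 = -68/39 - 1540/61 = -64208/2379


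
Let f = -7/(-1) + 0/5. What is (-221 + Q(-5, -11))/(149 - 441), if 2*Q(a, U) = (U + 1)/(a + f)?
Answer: 447/584 ≈ 0.76541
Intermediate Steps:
f = 7 (f = -7*(-1) + 0*(⅕) = 7 + 0 = 7)
Q(a, U) = (1 + U)/(2*(7 + a)) (Q(a, U) = ((U + 1)/(a + 7))/2 = ((1 + U)/(7 + a))/2 = (1 + U)/(2*(7 + a)))
(-221 + Q(-5, -11))/(149 - 441) = (-221 + (1 - 11)/(2*(7 - 5)))/(149 - 441) = (-221 + (½)*(-10)/2)/(-292) = (-221 + (½)*(½)*(-10))*(-1/292) = (-221 - 5/2)*(-1/292) = -447/2*(-1/292) = 447/584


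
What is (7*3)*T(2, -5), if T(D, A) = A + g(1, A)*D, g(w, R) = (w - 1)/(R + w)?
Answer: -105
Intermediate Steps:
g(w, R) = (-1 + w)/(R + w)
T(D, A) = A (T(D, A) = A + ((-1 + 1)/(A + 1))*D = A + (0/(1 + A))*D = A + 0*D = A + 0 = A)
(7*3)*T(2, -5) = (7*3)*(-5) = 21*(-5) = -105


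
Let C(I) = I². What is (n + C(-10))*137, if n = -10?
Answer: 12330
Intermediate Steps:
(n + C(-10))*137 = (-10 + (-10)²)*137 = (-10 + 100)*137 = 90*137 = 12330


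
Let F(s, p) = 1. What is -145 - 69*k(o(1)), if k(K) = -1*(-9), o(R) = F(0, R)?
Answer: -766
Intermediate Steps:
o(R) = 1
k(K) = 9
-145 - 69*k(o(1)) = -145 - 69*9 = -145 - 621 = -766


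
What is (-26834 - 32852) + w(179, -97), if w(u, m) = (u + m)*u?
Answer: -45008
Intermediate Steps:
w(u, m) = u*(m + u) (w(u, m) = (m + u)*u = u*(m + u))
(-26834 - 32852) + w(179, -97) = (-26834 - 32852) + 179*(-97 + 179) = -59686 + 179*82 = -59686 + 14678 = -45008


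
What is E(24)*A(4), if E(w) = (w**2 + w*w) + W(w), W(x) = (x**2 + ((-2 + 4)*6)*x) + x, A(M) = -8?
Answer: -16320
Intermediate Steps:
W(x) = x**2 + 13*x (W(x) = (x**2 + (2*6)*x) + x = (x**2 + 12*x) + x = x**2 + 13*x)
E(w) = 2*w**2 + w*(13 + w) (E(w) = (w**2 + w*w) + w*(13 + w) = (w**2 + w**2) + w*(13 + w) = 2*w**2 + w*(13 + w))
E(24)*A(4) = (24*(13 + 3*24))*(-8) = (24*(13 + 72))*(-8) = (24*85)*(-8) = 2040*(-8) = -16320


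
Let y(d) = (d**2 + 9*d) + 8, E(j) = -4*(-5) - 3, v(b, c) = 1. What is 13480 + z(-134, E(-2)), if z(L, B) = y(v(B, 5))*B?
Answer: 13786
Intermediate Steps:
E(j) = 17 (E(j) = 20 - 3 = 17)
y(d) = 8 + d**2 + 9*d
z(L, B) = 18*B (z(L, B) = (8 + 1**2 + 9*1)*B = (8 + 1 + 9)*B = 18*B)
13480 + z(-134, E(-2)) = 13480 + 18*17 = 13480 + 306 = 13786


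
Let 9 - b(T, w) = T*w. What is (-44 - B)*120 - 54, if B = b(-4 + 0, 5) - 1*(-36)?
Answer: -13134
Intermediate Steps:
b(T, w) = 9 - T*w
B = 65 (B = (9 - 1*(-4 + 0)*5) - 1*(-36) = (9 - 1*(-4)*5) + 36 = (9 + 20) + 36 = 29 + 36 = 65)
(-44 - B)*120 - 54 = (-44 - 1*65)*120 - 54 = (-44 - 65)*120 - 54 = -109*120 - 54 = -13080 - 54 = -13134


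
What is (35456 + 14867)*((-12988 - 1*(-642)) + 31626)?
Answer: 970227440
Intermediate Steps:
(35456 + 14867)*((-12988 - 1*(-642)) + 31626) = 50323*((-12988 + 642) + 31626) = 50323*(-12346 + 31626) = 50323*19280 = 970227440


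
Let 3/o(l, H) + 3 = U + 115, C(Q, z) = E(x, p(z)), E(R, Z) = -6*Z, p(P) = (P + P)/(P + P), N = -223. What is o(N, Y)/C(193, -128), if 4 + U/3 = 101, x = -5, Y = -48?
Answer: -1/806 ≈ -0.0012407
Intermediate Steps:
p(P) = 1 (p(P) = (2*P)/((2*P)) = (2*P)*(1/(2*P)) = 1)
U = 291 (U = -12 + 3*101 = -12 + 303 = 291)
C(Q, z) = -6 (C(Q, z) = -6*1 = -6)
o(l, H) = 3/403 (o(l, H) = 3/(-3 + (291 + 115)) = 3/(-3 + 406) = 3/403)
o(N, Y)/C(193, -128) = (3/403)/(-6) = (3/403)*(-1/6) = -1/806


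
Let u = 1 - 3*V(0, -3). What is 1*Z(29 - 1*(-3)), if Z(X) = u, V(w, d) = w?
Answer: 1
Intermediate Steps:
u = 1 (u = 1 - 3*0 = 1 + 0 = 1)
Z(X) = 1
1*Z(29 - 1*(-3)) = 1*1 = 1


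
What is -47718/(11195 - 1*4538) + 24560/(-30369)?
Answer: -537547954/67388811 ≈ -7.9768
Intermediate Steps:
-47718/(11195 - 1*4538) + 24560/(-30369) = -47718/(11195 - 4538) + 24560*(-1/30369) = -47718/6657 - 24560/30369 = -47718*1/6657 - 24560/30369 = -15906/2219 - 24560/30369 = -537547954/67388811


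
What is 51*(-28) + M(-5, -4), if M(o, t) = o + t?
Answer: -1437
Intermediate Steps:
51*(-28) + M(-5, -4) = 51*(-28) + (-5 - 4) = -1428 - 9 = -1437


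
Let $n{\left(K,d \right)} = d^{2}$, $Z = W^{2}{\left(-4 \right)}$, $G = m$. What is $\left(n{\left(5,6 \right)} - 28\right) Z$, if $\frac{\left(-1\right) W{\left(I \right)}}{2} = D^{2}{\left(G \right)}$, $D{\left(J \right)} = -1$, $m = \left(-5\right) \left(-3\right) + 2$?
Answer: $32$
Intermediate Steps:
$m = 17$ ($m = 15 + 2 = 17$)
$G = 17$
$W{\left(I \right)} = -2$ ($W{\left(I \right)} = - 2 \left(-1\right)^{2} = \left(-2\right) 1 = -2$)
$Z = 4$ ($Z = \left(-2\right)^{2} = 4$)
$\left(n{\left(5,6 \right)} - 28\right) Z = \left(6^{2} - 28\right) 4 = \left(36 - 28\right) 4 = 8 \cdot 4 = 32$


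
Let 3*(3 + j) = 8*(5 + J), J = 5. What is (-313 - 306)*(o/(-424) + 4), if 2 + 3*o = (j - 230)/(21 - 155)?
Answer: -1266202259/511344 ≈ -2476.2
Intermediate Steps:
j = 71/3 (j = -3 + (8*(5 + 5))/3 = -3 + (8*10)/3 = -3 + (1/3)*80 = -3 + 80/3 = 71/3 ≈ 23.667)
o = -185/1206 (o = -2/3 + ((71/3 - 230)/(21 - 155))/3 = -2/3 + (-619/3/(-134))/3 = -2/3 + (-619/3*(-1/134))/3 = -2/3 + (1/3)*(619/402) = -2/3 + 619/1206 = -185/1206 ≈ -0.15340)
(-313 - 306)*(o/(-424) + 4) = (-313 - 306)*(-185/1206/(-424) + 4) = -619*(-185/1206*(-1/424) + 4) = -619*(185/511344 + 4) = -619*2045561/511344 = -1266202259/511344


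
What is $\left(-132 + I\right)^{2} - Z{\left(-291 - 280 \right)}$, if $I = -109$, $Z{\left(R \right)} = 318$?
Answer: $57763$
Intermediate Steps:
$\left(-132 + I\right)^{2} - Z{\left(-291 - 280 \right)} = \left(-132 - 109\right)^{2} - 318 = \left(-241\right)^{2} - 318 = 58081 - 318 = 57763$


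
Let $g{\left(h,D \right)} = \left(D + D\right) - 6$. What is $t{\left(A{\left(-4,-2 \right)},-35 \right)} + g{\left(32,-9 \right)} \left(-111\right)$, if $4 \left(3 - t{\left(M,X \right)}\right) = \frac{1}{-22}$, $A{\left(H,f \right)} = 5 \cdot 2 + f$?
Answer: $\frac{234697}{88} \approx 2667.0$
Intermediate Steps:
$A{\left(H,f \right)} = 10 + f$
$g{\left(h,D \right)} = -6 + 2 D$ ($g{\left(h,D \right)} = 2 D - 6 = -6 + 2 D$)
$t{\left(M,X \right)} = \frac{265}{88}$ ($t{\left(M,X \right)} = 3 - \frac{1}{4 \left(-22\right)} = 3 - - \frac{1}{88} = 3 + \frac{1}{88} = \frac{265}{88}$)
$t{\left(A{\left(-4,-2 \right)},-35 \right)} + g{\left(32,-9 \right)} \left(-111\right) = \frac{265}{88} + \left(-6 + 2 \left(-9\right)\right) \left(-111\right) = \frac{265}{88} + \left(-6 - 18\right) \left(-111\right) = \frac{265}{88} - -2664 = \frac{265}{88} + 2664 = \frac{234697}{88}$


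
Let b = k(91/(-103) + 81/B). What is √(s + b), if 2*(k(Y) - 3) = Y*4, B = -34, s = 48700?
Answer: 2*√37325855129/1751 ≈ 220.67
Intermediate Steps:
k(Y) = 3 + 2*Y (k(Y) = 3 + (Y*4)/2 = 3 + (4*Y)/2 = 3 + 2*Y)
b = -6184/1751 (b = 3 + 2*(91/(-103) + 81/(-34)) = 3 + 2*(91*(-1/103) + 81*(-1/34)) = 3 + 2*(-91/103 - 81/34) = 3 + 2*(-11437/3502) = 3 - 11437/1751 = -6184/1751 ≈ -3.5317)
√(s + b) = √(48700 - 6184/1751) = √(85267516/1751) = 2*√37325855129/1751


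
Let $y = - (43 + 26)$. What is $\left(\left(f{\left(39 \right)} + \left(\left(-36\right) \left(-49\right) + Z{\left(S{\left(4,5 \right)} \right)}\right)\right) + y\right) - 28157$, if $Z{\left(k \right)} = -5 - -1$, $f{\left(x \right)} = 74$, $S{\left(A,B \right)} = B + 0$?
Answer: $-26392$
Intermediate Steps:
$S{\left(A,B \right)} = B$
$Z{\left(k \right)} = -4$ ($Z{\left(k \right)} = -5 + 1 = -4$)
$y = -69$ ($y = \left(-1\right) 69 = -69$)
$\left(\left(f{\left(39 \right)} + \left(\left(-36\right) \left(-49\right) + Z{\left(S{\left(4,5 \right)} \right)}\right)\right) + y\right) - 28157 = \left(\left(74 - -1760\right) - 69\right) - 28157 = \left(\left(74 + \left(1764 - 4\right)\right) - 69\right) - 28157 = \left(\left(74 + 1760\right) - 69\right) - 28157 = \left(1834 - 69\right) - 28157 = 1765 - 28157 = -26392$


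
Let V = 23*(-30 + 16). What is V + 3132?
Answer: 2810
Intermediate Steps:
V = -322 (V = 23*(-14) = -322)
V + 3132 = -322 + 3132 = 2810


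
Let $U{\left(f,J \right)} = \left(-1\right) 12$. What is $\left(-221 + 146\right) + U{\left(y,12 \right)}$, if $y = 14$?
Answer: $-87$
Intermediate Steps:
$U{\left(f,J \right)} = -12$
$\left(-221 + 146\right) + U{\left(y,12 \right)} = \left(-221 + 146\right) - 12 = -75 - 12 = -87$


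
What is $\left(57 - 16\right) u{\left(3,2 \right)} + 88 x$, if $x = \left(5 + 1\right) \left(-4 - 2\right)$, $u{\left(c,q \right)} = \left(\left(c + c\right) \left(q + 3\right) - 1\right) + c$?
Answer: $-1856$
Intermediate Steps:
$u{\left(c,q \right)} = -1 + c + 2 c \left(3 + q\right)$ ($u{\left(c,q \right)} = \left(2 c \left(3 + q\right) - 1\right) + c = \left(-1 + 2 c \left(3 + q\right)\right) + c = -1 + c + 2 c \left(3 + q\right)$)
$x = -36$ ($x = 6 \left(-4 - 2\right) = 6 \left(-6\right) = -36$)
$\left(57 - 16\right) u{\left(3,2 \right)} + 88 x = \left(57 - 16\right) \left(-1 + 7 \cdot 3 + 2 \cdot 3 \cdot 2\right) + 88 \left(-36\right) = 41 \left(-1 + 21 + 12\right) - 3168 = 41 \cdot 32 - 3168 = 1312 - 3168 = -1856$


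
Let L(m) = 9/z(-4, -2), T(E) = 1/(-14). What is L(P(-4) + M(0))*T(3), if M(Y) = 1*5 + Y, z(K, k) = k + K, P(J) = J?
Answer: 3/28 ≈ 0.10714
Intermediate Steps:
T(E) = -1/14
z(K, k) = K + k
M(Y) = 5 + Y
L(m) = -3/2 (L(m) = 9/(-4 - 2) = 9/(-6) = 9*(-⅙) = -3/2)
L(P(-4) + M(0))*T(3) = -3/2*(-1/14) = 3/28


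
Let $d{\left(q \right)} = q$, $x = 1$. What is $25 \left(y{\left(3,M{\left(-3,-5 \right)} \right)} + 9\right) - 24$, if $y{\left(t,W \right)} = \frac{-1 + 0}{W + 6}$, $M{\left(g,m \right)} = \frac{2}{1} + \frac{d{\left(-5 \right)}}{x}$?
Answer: $\frac{578}{3} \approx 192.67$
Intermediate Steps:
$M{\left(g,m \right)} = -3$ ($M{\left(g,m \right)} = \frac{2}{1} - \frac{5}{1} = 2 \cdot 1 - 5 = 2 - 5 = -3$)
$y{\left(t,W \right)} = - \frac{1}{6 + W}$
$25 \left(y{\left(3,M{\left(-3,-5 \right)} \right)} + 9\right) - 24 = 25 \left(- \frac{1}{6 - 3} + 9\right) - 24 = 25 \left(- \frac{1}{3} + 9\right) - 24 = 25 \cdot \frac{26}{3} - 24 = \frac{650}{3} - 24 = \frac{578}{3}$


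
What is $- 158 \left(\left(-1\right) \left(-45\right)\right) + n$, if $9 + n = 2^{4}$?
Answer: $-7103$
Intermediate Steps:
$n = 7$ ($n = -9 + 2^{4} = -9 + 16 = 7$)
$- 158 \left(\left(-1\right) \left(-45\right)\right) + n = - 158 \left(\left(-1\right) \left(-45\right)\right) + 7 = \left(-158\right) 45 + 7 = -7110 + 7 = -7103$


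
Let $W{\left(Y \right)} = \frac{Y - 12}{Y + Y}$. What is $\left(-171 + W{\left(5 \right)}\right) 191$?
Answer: $- \frac{327947}{10} \approx -32795.0$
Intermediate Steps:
$W{\left(Y \right)} = \frac{-12 + Y}{2 Y}$
$\left(-171 + W{\left(5 \right)}\right) 191 = \left(-171 + \frac{-12 + 5}{2 \cdot 5}\right) 191 = \left(-171 + \frac{1}{2} \cdot \frac{1}{5} \left(-7\right)\right) 191 = \left(-171 - \frac{7}{10}\right) 191 = \left(- \frac{1717}{10}\right) 191 = - \frac{327947}{10}$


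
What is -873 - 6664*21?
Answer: -140817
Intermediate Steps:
-873 - 6664*21 = -873 - 952*147 = -873 - 139944 = -140817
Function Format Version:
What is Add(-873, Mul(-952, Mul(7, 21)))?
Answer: -140817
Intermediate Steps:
Add(-873, Mul(-952, Mul(7, 21))) = Add(-873, Mul(-952, 147)) = Add(-873, -139944) = -140817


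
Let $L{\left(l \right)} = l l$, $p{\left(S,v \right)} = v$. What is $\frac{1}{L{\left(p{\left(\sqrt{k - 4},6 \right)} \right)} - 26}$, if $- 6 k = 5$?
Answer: $\frac{1}{10} \approx 0.1$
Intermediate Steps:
$k = - \frac{5}{6}$ ($k = \left(- \frac{1}{6}\right) 5 = - \frac{5}{6} \approx -0.83333$)
$L{\left(l \right)} = l^{2}$
$\frac{1}{L{\left(p{\left(\sqrt{k - 4},6 \right)} \right)} - 26} = \frac{1}{6^{2} - 26} = \frac{1}{36 - 26} = \frac{1}{10}$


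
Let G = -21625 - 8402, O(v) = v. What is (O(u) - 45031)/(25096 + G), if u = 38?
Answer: 44993/4931 ≈ 9.1245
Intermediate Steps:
G = -30027
(O(u) - 45031)/(25096 + G) = (38 - 45031)/(25096 - 30027) = -44993/(-4931) = -44993*(-1/4931) = 44993/4931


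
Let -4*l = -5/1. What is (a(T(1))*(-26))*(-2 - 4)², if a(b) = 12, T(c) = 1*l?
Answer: -11232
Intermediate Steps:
l = 5/4 (l = -(-5)/(4*1) = -(-5)/4 = -¼*(-5) = 5/4 ≈ 1.2500)
T(c) = 5/4 (T(c) = 1*(5/4) = 5/4)
(a(T(1))*(-26))*(-2 - 4)² = (12*(-26))*(-2 - 4)² = -312*(-6)² = -312*36 = -11232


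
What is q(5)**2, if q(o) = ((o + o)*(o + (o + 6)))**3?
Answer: 16777216000000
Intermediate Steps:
q(o) = 8*o**3*(6 + 2*o)**3 (q(o) = ((2*o)*(o + (6 + o)))**3 = ((2*o)*(6 + 2*o))**3 = (2*o*(6 + 2*o))**3 = 8*o**3*(6 + 2*o)**3)
q(5)**2 = (64*5**3*(3 + 5)**3)**2 = (64*125*8**3)**2 = (64*125*512)**2 = 4096000**2 = 16777216000000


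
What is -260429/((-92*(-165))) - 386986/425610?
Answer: -169153093/9363420 ≈ -18.065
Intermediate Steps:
-260429/((-92*(-165))) - 386986/425610 = -260429/15180 - 386986*1/425610 = -260429*1/15180 - 193493/212805 = -11323/660 - 193493/212805 = -169153093/9363420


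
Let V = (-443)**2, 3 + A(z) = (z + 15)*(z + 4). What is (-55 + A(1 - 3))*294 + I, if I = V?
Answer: 186841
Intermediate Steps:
A(z) = -3 + (4 + z)*(15 + z) (A(z) = -3 + (z + 15)*(z + 4) = -3 + (15 + z)*(4 + z) = -3 + (4 + z)*(15 + z))
V = 196249
I = 196249
(-55 + A(1 - 3))*294 + I = (-55 + (57 + (1 - 3)**2 + 19*(1 - 3)))*294 + 196249 = (-55 + (57 + (-2)**2 + 19*(-2)))*294 + 196249 = (-55 + (57 + 4 - 38))*294 + 196249 = (-55 + 23)*294 + 196249 = -32*294 + 196249 = -9408 + 196249 = 186841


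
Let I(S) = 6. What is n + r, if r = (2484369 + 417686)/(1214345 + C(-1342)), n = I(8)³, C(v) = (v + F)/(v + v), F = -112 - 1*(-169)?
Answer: 142359724172/651860653 ≈ 218.39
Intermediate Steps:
F = 57 (F = -112 + 169 = 57)
C(v) = (57 + v)/(2*v) (C(v) = (v + 57)/(v + v) = (57 + v)/((2*v)) = (57 + v)*(1/(2*v)) = (57 + v)/(2*v))
n = 216 (n = 6³ = 216)
r = 1557823124/651860653 (r = (2484369 + 417686)/(1214345 + (½)*(57 - 1342)/(-1342)) = 2902055/(1214345 + (½)*(-1/1342)*(-1285)) = 2902055/(1214345 + 1285/2684) = 2902055/(3259303265/2684) = 2902055*(2684/3259303265) = 1557823124/651860653 ≈ 2.3898)
n + r = 216 + 1557823124/651860653 = 142359724172/651860653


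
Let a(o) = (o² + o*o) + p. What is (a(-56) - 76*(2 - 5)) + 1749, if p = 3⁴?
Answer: 8330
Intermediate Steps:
p = 81
a(o) = 81 + 2*o² (a(o) = (o² + o*o) + 81 = (o² + o²) + 81 = 2*o² + 81 = 81 + 2*o²)
(a(-56) - 76*(2 - 5)) + 1749 = ((81 + 2*(-56)²) - 76*(2 - 5)) + 1749 = ((81 + 2*3136) - 76*(-3)) + 1749 = ((81 + 6272) - 38*(-6)) + 1749 = (6353 + 228) + 1749 = 6581 + 1749 = 8330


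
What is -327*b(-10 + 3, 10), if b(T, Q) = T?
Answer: 2289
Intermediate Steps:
-327*b(-10 + 3, 10) = -327*(-10 + 3) = -327*(-7) = 2289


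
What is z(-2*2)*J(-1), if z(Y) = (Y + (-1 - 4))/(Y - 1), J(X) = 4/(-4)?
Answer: -9/5 ≈ -1.8000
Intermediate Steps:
J(X) = -1 (J(X) = 4*(-¼) = -1)
z(Y) = (-5 + Y)/(-1 + Y) (z(Y) = (Y - 5)/(-1 + Y) = (-5 + Y)/(-1 + Y))
z(-2*2)*J(-1) = ((-5 - 2*2)/(-1 - 2*2))*(-1) = ((-5 - 4)/(-1 - 4))*(-1) = (-9/(-5))*(-1) = -⅕*(-9)*(-1) = (9/5)*(-1) = -9/5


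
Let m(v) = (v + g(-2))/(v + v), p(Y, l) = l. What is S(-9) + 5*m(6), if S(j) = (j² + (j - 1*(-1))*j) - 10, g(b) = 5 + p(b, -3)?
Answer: 439/3 ≈ 146.33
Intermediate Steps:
g(b) = 2 (g(b) = 5 - 3 = 2)
S(j) = -10 + j² + j*(1 + j) (S(j) = (j² + (j + 1)*j) - 10 = (j² + (1 + j)*j) - 10 = (j² + j*(1 + j)) - 10 = -10 + j² + j*(1 + j))
m(v) = (2 + v)/(2*v) (m(v) = (v + 2)/(v + v) = (2 + v)/((2*v)) = (2 + v)*(1/(2*v)) = (2 + v)/(2*v))
S(-9) + 5*m(6) = (-10 - 9 + 2*(-9)²) + 5*((½)*(2 + 6)/6) = (-10 - 9 + 2*81) + 5*((½)*(⅙)*8) = (-10 - 9 + 162) + 5*(⅔) = 143 + 10/3 = 439/3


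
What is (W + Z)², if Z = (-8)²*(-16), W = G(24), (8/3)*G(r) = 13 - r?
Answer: 67650625/64 ≈ 1.0570e+6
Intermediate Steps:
G(r) = 39/8 - 3*r/8 (G(r) = 3*(13 - r)/8 = 39/8 - 3*r/8)
W = -33/8 (W = 39/8 - 3/8*24 = 39/8 - 9 = -33/8 ≈ -4.1250)
Z = -1024 (Z = 64*(-16) = -1024)
(W + Z)² = (-33/8 - 1024)² = (-8225/8)² = 67650625/64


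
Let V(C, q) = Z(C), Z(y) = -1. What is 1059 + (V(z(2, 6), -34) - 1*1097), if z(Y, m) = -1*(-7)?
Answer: -39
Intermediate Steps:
z(Y, m) = 7
V(C, q) = -1
1059 + (V(z(2, 6), -34) - 1*1097) = 1059 + (-1 - 1*1097) = 1059 + (-1 - 1097) = 1059 - 1098 = -39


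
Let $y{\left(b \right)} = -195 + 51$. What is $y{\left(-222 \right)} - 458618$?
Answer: $-458762$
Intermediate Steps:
$y{\left(b \right)} = -144$
$y{\left(-222 \right)} - 458618 = -144 - 458618 = -458762$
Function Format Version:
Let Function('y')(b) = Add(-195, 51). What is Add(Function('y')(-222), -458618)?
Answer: -458762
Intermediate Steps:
Function('y')(b) = -144
Add(Function('y')(-222), -458618) = Add(-144, -458618) = -458762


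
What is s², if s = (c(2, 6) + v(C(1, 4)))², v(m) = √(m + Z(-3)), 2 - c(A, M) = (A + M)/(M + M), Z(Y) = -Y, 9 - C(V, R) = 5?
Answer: 10273/81 + 1264*√7/27 ≈ 250.69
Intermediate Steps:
C(V, R) = 4 (C(V, R) = 9 - 1*5 = 9 - 5 = 4)
c(A, M) = 2 - (A + M)/(2*M) (c(A, M) = 2 - (A + M)/(M + M) = 2 - (A + M)/(2*M))
v(m) = √(3 + m) (v(m) = √(m - 1*(-3)) = √(m + 3) = √(3 + m))
s = (4/3 + √7)² (s = ((½)*(-1*2 + 3*6)/6 + √(3 + 4))² = ((½)*(⅙)*(-2 + 18) + √7)² = ((½)*(⅙)*16 + √7)² = (4/3 + √7)² ≈ 15.833)
s² = (79/9 + 8*√7/3)²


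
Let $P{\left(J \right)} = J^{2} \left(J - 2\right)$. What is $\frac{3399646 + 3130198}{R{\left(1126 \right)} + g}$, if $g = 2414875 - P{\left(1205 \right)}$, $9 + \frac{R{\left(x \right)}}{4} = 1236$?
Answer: $- \frac{1632461}{436091573} \approx -0.0037434$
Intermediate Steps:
$P{\left(J \right)} = J^{2} \left(-2 + J\right)$
$R{\left(x \right)} = 4908$ ($R{\left(x \right)} = -36 + 4 \cdot 1236 = -36 + 4944 = 4908$)
$g = -1744371200$ ($g = 2414875 - 1205^{2} \left(-2 + 1205\right) = 2414875 - 1452025 \cdot 1203 = 2414875 - 1746786075 = -1744371200$)
$\frac{3399646 + 3130198}{R{\left(1126 \right)} + g} = \frac{3399646 + 3130198}{4908 - 1744371200} = \frac{6529844}{-1744366292} = 6529844 \left(- \frac{1}{1744366292}\right) = - \frac{1632461}{436091573}$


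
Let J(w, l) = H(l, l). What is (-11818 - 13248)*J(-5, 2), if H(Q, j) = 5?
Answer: -125330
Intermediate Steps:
J(w, l) = 5
(-11818 - 13248)*J(-5, 2) = (-11818 - 13248)*5 = -25066*5 = -125330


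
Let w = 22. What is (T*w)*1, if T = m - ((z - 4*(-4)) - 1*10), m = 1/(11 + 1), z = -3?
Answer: -385/6 ≈ -64.167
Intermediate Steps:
m = 1/12 ≈ 0.083333
T = -35/12 (T = 1/12 - ((-3 - 4*(-4)) - 1*10) = 1/12 - ((-3 + 16) - 10) = 1/12 - (13 - 10) = 1/12 - 1*3 = 1/12 - 3 = -35/12 ≈ -2.9167)
(T*w)*1 = -35/12*22*1 = -385/6*1 = -385/6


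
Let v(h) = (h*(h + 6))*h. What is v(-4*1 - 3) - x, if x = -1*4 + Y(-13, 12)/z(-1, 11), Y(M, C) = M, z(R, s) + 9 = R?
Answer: -463/10 ≈ -46.300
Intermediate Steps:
z(R, s) = -9 + R
x = -27/10 (x = -1*4 - 13/(-9 - 1) = -4 - 13/(-10) = -4 - 13*(-1/10) = -4 + 13/10 = -27/10 ≈ -2.7000)
v(h) = h**2*(6 + h) (v(h) = (h*(6 + h))*h = h**2*(6 + h))
v(-4*1 - 3) - x = (-4*1 - 3)**2*(6 + (-4*1 - 3)) - 1*(-27/10) = (-4 - 3)**2*(6 + (-4 - 3)) + 27/10 = (-7)**2*(6 - 7) + 27/10 = 49*(-1) + 27/10 = -49 + 27/10 = -463/10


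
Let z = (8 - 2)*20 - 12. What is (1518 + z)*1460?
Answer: 2373960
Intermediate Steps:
z = 108 (z = 6*20 - 12 = 120 - 12 = 108)
(1518 + z)*1460 = (1518 + 108)*1460 = 1626*1460 = 2373960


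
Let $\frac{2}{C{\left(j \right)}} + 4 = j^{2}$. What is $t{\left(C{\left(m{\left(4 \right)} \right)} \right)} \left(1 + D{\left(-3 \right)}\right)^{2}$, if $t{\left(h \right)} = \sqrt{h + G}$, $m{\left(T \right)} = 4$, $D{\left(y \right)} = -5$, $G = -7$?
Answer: $\frac{8 i \sqrt{246}}{3} \approx 41.825 i$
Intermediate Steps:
$C{\left(j \right)} = \frac{2}{-4 + j^{2}}$
$t{\left(h \right)} = \sqrt{-7 + h}$ ($t{\left(h \right)} = \sqrt{h - 7} = \sqrt{-7 + h}$)
$t{\left(C{\left(m{\left(4 \right)} \right)} \right)} \left(1 + D{\left(-3 \right)}\right)^{2} = \sqrt{-7 + \frac{2}{-4 + 4^{2}}} \left(1 - 5\right)^{2} = \sqrt{-7 + \frac{2}{-4 + 16}} \left(-4\right)^{2} = \sqrt{-7 + \frac{2}{12}} \cdot 16 = \sqrt{-7 + 2 \cdot \frac{1}{12}} \cdot 16 = \sqrt{-7 + \frac{1}{6}} \cdot 16 = \sqrt{- \frac{41}{6}} \cdot 16 = \frac{i \sqrt{246}}{6} \cdot 16 = \frac{8 i \sqrt{246}}{3}$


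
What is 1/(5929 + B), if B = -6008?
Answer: -1/79 ≈ -0.012658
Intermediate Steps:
1/(5929 + B) = 1/(5929 - 6008) = 1/(-79) = -1/79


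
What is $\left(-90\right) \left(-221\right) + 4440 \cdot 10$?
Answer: $64290$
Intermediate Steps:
$\left(-90\right) \left(-221\right) + 4440 \cdot 10 = 19890 + 44400 = 64290$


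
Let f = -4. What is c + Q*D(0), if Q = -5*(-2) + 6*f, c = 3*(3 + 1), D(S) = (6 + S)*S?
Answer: 12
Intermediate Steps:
D(S) = S*(6 + S)
c = 12 (c = 3*4 = 12)
Q = -14 (Q = -5*(-2) + 6*(-4) = 10 - 24 = -14)
c + Q*D(0) = 12 - 0*(6 + 0) = 12 - 0*6 = 12 - 14*0 = 12 + 0 = 12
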